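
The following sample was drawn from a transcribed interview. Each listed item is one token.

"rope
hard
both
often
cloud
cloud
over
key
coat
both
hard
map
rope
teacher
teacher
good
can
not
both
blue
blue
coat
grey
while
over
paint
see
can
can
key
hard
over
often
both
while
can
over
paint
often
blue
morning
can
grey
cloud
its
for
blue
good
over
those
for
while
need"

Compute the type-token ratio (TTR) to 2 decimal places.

N = 53 tokens, V = 23 types.
TTR = V / N = 23 / 53 = 0.43

0.43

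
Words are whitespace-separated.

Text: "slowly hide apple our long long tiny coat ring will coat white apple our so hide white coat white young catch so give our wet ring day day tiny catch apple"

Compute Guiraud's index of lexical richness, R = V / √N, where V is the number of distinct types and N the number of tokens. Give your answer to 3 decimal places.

N = 31, V = 16.
√N = 5.567764
R = 16 / 5.567764 = 2.874

2.874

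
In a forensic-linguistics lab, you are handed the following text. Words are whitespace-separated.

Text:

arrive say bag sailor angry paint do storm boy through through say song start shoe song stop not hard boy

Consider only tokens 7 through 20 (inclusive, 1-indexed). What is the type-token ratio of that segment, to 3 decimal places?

Segment tokens 7–20: do, storm, boy, through, through, say, song, start, shoe, song, stop, not, hard, boy
Segment N = 14, segment V = 11.
TTR = 11 / 14 = 0.786

0.786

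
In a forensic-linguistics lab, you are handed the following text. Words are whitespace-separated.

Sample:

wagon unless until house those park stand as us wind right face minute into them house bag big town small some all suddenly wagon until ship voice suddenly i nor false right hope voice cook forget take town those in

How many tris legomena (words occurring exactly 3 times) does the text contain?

0

Frequencies: wagon:2, until:2, house:2, those:2, right:2, town:2, suddenly:2, voice:2, unless:1, park:1, stand:1, as:1, us:1, wind:1, face:1, minute:1, into:1, them:1, bag:1, big:1, … (12 more, each freq 1)
Words with frequency 3: (none)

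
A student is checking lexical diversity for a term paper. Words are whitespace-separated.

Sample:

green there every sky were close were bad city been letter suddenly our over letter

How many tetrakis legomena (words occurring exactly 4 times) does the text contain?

0

Frequencies: were:2, letter:2, green:1, there:1, every:1, sky:1, close:1, bad:1, city:1, been:1, suddenly:1, our:1, over:1
Words with frequency 4: (none)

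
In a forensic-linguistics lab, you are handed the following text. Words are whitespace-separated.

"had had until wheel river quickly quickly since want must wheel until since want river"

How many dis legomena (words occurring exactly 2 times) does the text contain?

7

Frequencies: had:2, until:2, wheel:2, river:2, quickly:2, since:2, want:2, must:1
Words with frequency 2: had, quickly, river, since, until, want, wheel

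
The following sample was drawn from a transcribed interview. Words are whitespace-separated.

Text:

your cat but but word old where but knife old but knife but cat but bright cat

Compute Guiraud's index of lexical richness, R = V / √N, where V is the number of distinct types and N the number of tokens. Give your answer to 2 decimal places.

N = 17, V = 8.
√N = 4.123106
R = 8 / 4.123106 = 1.94

1.94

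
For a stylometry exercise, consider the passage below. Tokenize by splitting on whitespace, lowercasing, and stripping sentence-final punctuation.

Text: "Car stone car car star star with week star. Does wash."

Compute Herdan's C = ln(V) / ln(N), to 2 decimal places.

0.81

N = 11, V = 7.
ln(V) = 1.945910, ln(N) = 2.397895
C = 1.945910 / 2.397895 = 0.81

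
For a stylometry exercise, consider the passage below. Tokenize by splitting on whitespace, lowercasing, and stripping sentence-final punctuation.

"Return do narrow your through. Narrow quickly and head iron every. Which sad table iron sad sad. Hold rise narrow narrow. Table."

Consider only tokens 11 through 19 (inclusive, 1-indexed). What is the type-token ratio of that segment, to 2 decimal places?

Segment tokens 11–19: every, which, sad, table, iron, sad, sad, hold, rise
Segment N = 9, segment V = 7.
TTR = 7 / 9 = 0.78

0.78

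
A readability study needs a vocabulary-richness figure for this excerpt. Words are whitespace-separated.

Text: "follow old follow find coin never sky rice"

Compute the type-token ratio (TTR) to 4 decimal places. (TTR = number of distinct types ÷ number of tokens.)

N = 8 tokens, V = 7 types.
TTR = V / N = 7 / 8 = 0.8750

0.8750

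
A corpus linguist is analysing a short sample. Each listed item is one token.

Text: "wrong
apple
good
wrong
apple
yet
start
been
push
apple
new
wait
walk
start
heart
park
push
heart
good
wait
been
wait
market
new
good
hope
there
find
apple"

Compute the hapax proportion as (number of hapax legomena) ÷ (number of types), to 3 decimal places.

0.438

Frequencies: apple:4, good:3, wait:3, wrong:2, start:2, been:2, push:2, new:2, heart:2, yet:1, walk:1, park:1, market:1, hope:1, there:1, find:1
Hapax count = 7; type count = 16.
Ratio = 7 / 16 = 0.438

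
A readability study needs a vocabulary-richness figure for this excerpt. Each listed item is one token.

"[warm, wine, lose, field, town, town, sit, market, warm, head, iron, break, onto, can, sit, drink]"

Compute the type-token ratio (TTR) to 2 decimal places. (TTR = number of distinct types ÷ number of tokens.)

N = 16 tokens, V = 13 types.
TTR = V / N = 13 / 16 = 0.81

0.81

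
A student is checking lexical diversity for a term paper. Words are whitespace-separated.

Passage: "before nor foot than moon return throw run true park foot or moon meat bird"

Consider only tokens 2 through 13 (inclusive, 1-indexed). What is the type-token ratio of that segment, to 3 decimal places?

0.833

Segment tokens 2–13: nor, foot, than, moon, return, throw, run, true, park, foot, or, moon
Segment N = 12, segment V = 10.
TTR = 10 / 12 = 0.833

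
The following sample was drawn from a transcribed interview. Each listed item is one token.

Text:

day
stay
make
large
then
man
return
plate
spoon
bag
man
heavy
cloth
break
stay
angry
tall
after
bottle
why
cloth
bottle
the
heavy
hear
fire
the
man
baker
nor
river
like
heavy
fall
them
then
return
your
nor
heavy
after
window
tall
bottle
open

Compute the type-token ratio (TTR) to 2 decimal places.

0.67

N = 45 tokens, V = 30 types.
TTR = V / N = 30 / 45 = 0.67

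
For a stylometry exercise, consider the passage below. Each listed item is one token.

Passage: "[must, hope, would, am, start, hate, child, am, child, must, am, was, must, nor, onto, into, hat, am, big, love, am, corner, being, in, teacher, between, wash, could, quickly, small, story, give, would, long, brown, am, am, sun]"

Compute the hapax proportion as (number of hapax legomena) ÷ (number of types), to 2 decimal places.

0.86

Frequencies: am:7, must:3, would:2, child:2, hope:1, start:1, hate:1, was:1, nor:1, onto:1, into:1, hat:1, big:1, love:1, corner:1, being:1, in:1, teacher:1, between:1, wash:1, … (8 more, each freq 1)
Hapax count = 24; type count = 28.
Ratio = 24 / 28 = 0.86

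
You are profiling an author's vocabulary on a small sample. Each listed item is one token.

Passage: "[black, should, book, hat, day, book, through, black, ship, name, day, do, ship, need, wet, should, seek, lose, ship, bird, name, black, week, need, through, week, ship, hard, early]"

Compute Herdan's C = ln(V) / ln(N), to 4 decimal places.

0.8414

N = 29, V = 17.
ln(V) = 2.833213, ln(N) = 3.367296
C = 2.833213 / 3.367296 = 0.8414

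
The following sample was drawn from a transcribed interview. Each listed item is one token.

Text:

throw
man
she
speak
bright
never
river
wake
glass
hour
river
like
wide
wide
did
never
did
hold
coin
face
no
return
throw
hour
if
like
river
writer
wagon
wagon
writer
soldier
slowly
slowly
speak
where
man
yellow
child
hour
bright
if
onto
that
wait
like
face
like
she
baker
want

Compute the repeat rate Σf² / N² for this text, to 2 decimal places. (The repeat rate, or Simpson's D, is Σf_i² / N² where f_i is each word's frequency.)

0.04

Frequencies: like:4, river:3, hour:3, throw:2, man:2, she:2, speak:2, bright:2, never:2, wide:2, did:2, face:2, if:2, writer:2, wagon:2, slowly:2, wake:1, glass:1, hold:1, coin:1, … (11 more, each freq 1)
Σf² = 101; N² = 2601
Repeat rate = 101 / 2601 = 0.04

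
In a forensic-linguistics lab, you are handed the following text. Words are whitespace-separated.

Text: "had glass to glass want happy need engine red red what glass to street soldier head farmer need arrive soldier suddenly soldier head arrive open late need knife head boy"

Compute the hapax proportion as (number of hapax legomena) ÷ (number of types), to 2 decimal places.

0.63

Frequencies: glass:3, need:3, soldier:3, head:3, to:2, red:2, arrive:2, had:1, want:1, happy:1, engine:1, what:1, street:1, farmer:1, suddenly:1, open:1, late:1, knife:1, boy:1
Hapax count = 12; type count = 19.
Ratio = 12 / 19 = 0.63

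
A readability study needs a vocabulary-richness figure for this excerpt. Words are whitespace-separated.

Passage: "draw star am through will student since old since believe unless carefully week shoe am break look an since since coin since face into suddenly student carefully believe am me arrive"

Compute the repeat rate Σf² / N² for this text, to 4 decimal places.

Frequencies: since:5, am:3, student:2, believe:2, carefully:2, draw:1, star:1, through:1, will:1, old:1, unless:1, week:1, shoe:1, break:1, look:1, an:1, coin:1, face:1, into:1, suddenly:1, … (2 more, each freq 1)
Σf² = 63; N² = 961
Repeat rate = 63 / 961 = 0.0656

0.0656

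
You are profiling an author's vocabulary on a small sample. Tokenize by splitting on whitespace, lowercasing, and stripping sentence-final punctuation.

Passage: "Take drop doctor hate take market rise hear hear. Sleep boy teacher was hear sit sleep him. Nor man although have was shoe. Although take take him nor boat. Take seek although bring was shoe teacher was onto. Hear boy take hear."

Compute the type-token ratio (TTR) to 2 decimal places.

0.52

N = 42 tokens, V = 22 types.
TTR = V / N = 22 / 42 = 0.52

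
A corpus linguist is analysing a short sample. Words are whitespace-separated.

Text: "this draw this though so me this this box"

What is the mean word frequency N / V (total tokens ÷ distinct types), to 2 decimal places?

1.50

N = 9 tokens, V = 6 types.
Mean frequency = N / V = 9 / 6 = 1.50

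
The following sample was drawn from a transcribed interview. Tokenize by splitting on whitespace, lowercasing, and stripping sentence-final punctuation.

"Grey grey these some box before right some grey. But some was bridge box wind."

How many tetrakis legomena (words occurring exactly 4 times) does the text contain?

0

Frequencies: grey:3, some:3, box:2, these:1, before:1, right:1, but:1, was:1, bridge:1, wind:1
Words with frequency 4: (none)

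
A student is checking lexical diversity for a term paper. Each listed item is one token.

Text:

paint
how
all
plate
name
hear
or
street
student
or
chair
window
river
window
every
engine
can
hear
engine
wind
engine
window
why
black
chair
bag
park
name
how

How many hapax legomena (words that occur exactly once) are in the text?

Frequencies: window:3, engine:3, how:2, name:2, hear:2, or:2, chair:2, paint:1, all:1, plate:1, street:1, student:1, river:1, every:1, can:1, wind:1, why:1, black:1, bag:1, park:1
Hapax (freq=1): all, bag, black, can, every, paint, park, plate, river, street, student, why, wind

13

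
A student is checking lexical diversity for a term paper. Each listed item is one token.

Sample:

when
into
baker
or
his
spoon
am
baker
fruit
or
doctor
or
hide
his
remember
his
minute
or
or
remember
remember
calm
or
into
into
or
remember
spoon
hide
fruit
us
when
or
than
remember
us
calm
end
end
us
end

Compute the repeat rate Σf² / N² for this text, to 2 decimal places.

0.09

Frequencies: or:8, remember:5, into:3, his:3, us:3, end:3, when:2, baker:2, spoon:2, fruit:2, hide:2, calm:2, am:1, doctor:1, minute:1, than:1
Σf² = 153; N² = 1681
Repeat rate = 153 / 1681 = 0.09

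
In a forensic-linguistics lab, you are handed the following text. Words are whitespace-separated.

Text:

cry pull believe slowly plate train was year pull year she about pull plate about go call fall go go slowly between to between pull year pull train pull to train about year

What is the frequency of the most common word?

6

Frequencies: pull:6, year:4, train:3, about:3, go:3, slowly:2, plate:2, between:2, to:2, cry:1, believe:1, was:1, she:1, call:1, fall:1
Most common: 'pull' with frequency 6.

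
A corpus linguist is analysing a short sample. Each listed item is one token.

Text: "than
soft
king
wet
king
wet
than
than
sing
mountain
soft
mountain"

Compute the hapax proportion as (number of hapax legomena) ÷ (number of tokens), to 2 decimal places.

Frequencies: than:3, soft:2, king:2, wet:2, mountain:2, sing:1
Hapax count = 1; token count = 12.
Ratio = 1 / 12 = 0.08

0.08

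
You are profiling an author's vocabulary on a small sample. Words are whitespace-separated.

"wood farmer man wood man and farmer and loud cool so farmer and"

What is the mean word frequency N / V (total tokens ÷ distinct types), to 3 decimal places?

N = 13 tokens, V = 7 types.
Mean frequency = N / V = 13 / 7 = 1.857

1.857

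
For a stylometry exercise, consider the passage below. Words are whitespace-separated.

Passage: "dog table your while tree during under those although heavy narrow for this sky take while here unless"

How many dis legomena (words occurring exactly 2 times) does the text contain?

Frequencies: while:2, dog:1, table:1, your:1, tree:1, during:1, under:1, those:1, although:1, heavy:1, narrow:1, for:1, this:1, sky:1, take:1, here:1, unless:1
Words with frequency 2: while

1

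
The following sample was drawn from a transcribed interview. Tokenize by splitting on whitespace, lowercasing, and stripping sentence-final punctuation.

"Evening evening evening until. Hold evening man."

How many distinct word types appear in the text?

4

Distinct types: {evening, hold, man, until}
V = 4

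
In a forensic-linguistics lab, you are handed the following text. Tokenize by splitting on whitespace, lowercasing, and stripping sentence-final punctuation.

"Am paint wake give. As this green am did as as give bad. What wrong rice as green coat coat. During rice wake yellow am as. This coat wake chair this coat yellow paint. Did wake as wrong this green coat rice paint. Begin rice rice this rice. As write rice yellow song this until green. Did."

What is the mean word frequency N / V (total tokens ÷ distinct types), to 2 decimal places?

2.85

N = 57 tokens, V = 20 types.
Mean frequency = N / V = 57 / 20 = 2.85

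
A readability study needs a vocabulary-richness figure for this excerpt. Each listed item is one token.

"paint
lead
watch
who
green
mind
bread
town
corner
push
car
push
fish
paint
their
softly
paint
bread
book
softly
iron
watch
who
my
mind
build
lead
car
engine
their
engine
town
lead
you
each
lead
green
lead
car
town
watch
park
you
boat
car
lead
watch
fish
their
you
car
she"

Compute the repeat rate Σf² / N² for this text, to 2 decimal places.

0.06

Frequencies: lead:6, car:5, watch:4, paint:3, town:3, their:3, you:3, who:2, green:2, mind:2, bread:2, push:2, fish:2, softly:2, engine:2, corner:1, book:1, iron:1, my:1, build:1, … (4 more, each freq 1)
Σf² = 154; N² = 2704
Repeat rate = 154 / 2704 = 0.06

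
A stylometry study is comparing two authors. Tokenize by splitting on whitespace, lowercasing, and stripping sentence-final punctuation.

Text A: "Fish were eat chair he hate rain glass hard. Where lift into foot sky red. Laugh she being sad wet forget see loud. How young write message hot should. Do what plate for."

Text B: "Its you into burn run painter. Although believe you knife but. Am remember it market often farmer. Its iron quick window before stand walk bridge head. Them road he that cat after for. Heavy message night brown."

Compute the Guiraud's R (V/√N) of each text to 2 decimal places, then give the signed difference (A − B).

A: V=33, N=33, R=5.74
B: V=35, N=37, R=5.75
Difference = 5.74 − 5.75 = -0.01

-0.01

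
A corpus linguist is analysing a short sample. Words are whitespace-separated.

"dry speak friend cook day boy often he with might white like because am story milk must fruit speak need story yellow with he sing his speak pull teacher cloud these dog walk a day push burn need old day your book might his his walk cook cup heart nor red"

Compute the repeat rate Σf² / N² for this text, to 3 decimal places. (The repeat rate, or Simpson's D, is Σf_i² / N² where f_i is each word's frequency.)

Frequencies: speak:3, day:3, his:3, cook:2, he:2, with:2, might:2, story:2, need:2, walk:2, dry:1, friend:1, boy:1, often:1, white:1, like:1, because:1, am:1, milk:1, must:1, … (18 more, each freq 1)
Σf² = 83; N² = 2601
Repeat rate = 83 / 2601 = 0.032

0.032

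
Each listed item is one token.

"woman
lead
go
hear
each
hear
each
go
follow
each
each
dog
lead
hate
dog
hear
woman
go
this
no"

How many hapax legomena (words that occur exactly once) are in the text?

4

Frequencies: each:4, go:3, hear:3, woman:2, lead:2, dog:2, follow:1, hate:1, this:1, no:1
Hapax (freq=1): follow, hate, no, this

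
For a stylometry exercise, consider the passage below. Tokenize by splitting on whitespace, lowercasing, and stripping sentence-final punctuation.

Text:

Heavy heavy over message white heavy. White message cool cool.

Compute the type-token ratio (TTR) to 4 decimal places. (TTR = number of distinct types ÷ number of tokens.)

N = 10 tokens, V = 5 types.
TTR = V / N = 5 / 10 = 0.5000

0.5000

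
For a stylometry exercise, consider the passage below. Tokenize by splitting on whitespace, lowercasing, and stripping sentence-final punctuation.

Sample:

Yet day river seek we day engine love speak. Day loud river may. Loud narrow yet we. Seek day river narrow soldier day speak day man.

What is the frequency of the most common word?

Frequencies: day:6, river:3, yet:2, seek:2, we:2, speak:2, loud:2, narrow:2, engine:1, love:1, may:1, soldier:1, man:1
Most common: 'day' with frequency 6.

6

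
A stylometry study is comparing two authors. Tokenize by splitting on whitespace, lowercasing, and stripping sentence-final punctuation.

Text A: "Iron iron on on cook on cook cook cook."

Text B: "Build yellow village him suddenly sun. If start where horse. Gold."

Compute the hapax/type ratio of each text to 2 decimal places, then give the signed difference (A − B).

-1.00

A: hapax=0, V=3, ratio=0.00
B: hapax=11, V=11, ratio=1.00
Difference = 0.00 − 1.00 = -1.00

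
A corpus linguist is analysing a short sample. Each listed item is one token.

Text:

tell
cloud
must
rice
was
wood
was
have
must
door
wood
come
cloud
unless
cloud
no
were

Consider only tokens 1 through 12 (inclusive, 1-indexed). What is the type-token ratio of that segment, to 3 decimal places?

0.750

Segment tokens 1–12: tell, cloud, must, rice, was, wood, was, have, must, door, wood, come
Segment N = 12, segment V = 9.
TTR = 9 / 12 = 0.750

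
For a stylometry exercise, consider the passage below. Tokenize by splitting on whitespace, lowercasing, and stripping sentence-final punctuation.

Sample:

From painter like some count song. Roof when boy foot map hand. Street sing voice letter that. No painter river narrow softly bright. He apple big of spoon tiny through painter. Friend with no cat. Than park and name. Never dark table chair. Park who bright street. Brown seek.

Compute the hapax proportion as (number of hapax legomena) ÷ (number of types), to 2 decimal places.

Frequencies: painter:3, street:2, no:2, bright:2, park:2, from:1, like:1, some:1, count:1, song:1, roof:1, when:1, boy:1, foot:1, map:1, hand:1, sing:1, voice:1, letter:1, that:1, … (23 more, each freq 1)
Hapax count = 38; type count = 43.
Ratio = 38 / 43 = 0.88

0.88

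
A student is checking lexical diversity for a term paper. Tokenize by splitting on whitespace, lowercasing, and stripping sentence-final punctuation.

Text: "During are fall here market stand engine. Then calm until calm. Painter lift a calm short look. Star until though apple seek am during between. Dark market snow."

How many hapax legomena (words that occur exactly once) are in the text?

Frequencies: calm:3, during:2, market:2, until:2, are:1, fall:1, here:1, stand:1, engine:1, then:1, painter:1, lift:1, a:1, short:1, look:1, star:1, though:1, apple:1, seek:1, am:1, … (3 more, each freq 1)
Hapax (freq=1): a, am, apple, are, between, dark, engine, fall, here, lift, look, painter, seek, short, snow, stand, star, then, though

19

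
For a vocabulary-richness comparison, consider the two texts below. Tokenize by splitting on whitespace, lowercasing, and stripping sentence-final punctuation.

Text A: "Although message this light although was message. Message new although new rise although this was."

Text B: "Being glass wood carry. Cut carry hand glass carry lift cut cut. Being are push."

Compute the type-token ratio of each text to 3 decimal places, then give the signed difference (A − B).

-0.133

TTR(A) = 7/15 = 0.467
TTR(B) = 9/15 = 0.600
Difference = 0.467 − 0.600 = -0.133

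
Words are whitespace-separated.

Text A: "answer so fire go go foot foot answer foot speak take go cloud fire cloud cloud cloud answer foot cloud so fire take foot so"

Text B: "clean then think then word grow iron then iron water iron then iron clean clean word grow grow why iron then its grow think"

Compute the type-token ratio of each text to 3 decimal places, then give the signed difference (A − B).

TTR(A) = 8/25 = 0.320
TTR(B) = 9/24 = 0.375
Difference = 0.320 − 0.375 = -0.055

-0.055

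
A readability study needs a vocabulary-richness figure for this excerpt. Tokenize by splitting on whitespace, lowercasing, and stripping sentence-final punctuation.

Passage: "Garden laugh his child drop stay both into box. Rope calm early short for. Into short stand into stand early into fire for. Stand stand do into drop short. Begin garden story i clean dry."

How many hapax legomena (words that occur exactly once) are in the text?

15

Frequencies: into:5, stand:4, short:3, garden:2, drop:2, early:2, for:2, laugh:1, his:1, child:1, stay:1, both:1, box:1, rope:1, calm:1, fire:1, do:1, begin:1, story:1, i:1, … (2 more, each freq 1)
Hapax (freq=1): begin, both, box, calm, child, clean, do, dry, fire, his, i, laugh, rope, stay, story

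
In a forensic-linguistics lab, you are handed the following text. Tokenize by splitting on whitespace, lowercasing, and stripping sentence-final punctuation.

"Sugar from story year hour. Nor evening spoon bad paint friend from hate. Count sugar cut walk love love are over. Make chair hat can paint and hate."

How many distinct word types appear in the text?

23

Distinct types: {and, are, bad, can, chair, count, cut, evening, friend, from, hat, hate, hour, love, make, nor, over, paint, spoon, story, sugar, walk, year}
V = 23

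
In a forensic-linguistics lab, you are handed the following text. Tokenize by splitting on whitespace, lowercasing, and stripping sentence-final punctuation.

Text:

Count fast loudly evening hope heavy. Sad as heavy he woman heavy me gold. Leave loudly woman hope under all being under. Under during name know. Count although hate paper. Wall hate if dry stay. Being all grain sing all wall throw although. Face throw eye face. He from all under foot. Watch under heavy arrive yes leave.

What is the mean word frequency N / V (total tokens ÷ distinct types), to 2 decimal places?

1.61

N = 58 tokens, V = 36 types.
Mean frequency = N / V = 58 / 36 = 1.61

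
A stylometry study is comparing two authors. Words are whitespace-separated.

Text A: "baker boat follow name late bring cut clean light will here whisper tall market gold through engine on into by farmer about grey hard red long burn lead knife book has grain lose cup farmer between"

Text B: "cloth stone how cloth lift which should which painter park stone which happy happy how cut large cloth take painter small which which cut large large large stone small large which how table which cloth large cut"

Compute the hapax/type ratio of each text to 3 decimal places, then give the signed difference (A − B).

0.614

A: hapax=34, V=35, ratio=0.971
B: hapax=5, V=14, ratio=0.357
Difference = 0.971 − 0.357 = 0.614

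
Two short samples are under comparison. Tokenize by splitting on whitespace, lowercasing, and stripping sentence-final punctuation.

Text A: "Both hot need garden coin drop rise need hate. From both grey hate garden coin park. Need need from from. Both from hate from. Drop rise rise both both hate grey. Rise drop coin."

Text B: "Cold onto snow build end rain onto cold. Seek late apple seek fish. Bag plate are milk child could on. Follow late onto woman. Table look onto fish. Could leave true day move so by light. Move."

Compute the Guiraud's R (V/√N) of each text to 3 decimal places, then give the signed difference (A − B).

A: V=11, N=34, R=1.886
B: V=28, N=37, R=4.603
Difference = 1.886 − 4.603 = -2.717

-2.717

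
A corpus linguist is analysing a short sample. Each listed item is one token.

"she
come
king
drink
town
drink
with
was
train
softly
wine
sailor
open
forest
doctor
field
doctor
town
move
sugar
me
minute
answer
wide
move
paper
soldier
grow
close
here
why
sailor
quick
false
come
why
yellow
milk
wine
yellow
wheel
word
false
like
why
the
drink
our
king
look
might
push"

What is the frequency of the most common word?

3

Frequencies: drink:3, why:3, come:2, king:2, town:2, wine:2, sailor:2, doctor:2, move:2, false:2, yellow:2, she:1, with:1, was:1, train:1, softly:1, open:1, forest:1, field:1, sugar:1, … (19 more, each freq 1)
Most common: 'drink' with frequency 3.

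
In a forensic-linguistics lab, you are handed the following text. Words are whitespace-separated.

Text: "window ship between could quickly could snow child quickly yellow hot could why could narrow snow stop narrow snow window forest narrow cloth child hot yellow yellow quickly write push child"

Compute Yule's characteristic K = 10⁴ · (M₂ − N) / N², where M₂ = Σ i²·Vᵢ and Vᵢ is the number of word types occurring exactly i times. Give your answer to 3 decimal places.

478.668

Frequencies: could:4, quickly:3, snow:3, child:3, yellow:3, narrow:3, window:2, hot:2, ship:1, between:1, why:1, stop:1, forest:1, cloth:1, write:1, push:1
N = 31. Frequency spectrum: V_1=8, V_2=2, V_3=5, V_4=1
M₂ = 1²·8 + 2²·2 + 3²·5 + 4²·1 = 77
K = 10000 × (77 − 31) / 31² = 478.668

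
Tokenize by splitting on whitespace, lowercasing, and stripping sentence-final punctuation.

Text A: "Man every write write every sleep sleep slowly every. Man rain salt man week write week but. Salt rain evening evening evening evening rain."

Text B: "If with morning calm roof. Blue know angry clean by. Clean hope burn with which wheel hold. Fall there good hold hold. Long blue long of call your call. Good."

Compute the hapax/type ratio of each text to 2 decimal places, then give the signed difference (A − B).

-0.48

A: hapax=2, V=10, ratio=0.20
B: hapax=15, V=22, ratio=0.68
Difference = 0.20 − 0.68 = -0.48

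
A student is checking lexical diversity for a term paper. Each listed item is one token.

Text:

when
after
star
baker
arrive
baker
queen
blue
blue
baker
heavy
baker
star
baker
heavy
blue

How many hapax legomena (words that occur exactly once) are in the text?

Frequencies: baker:5, blue:3, star:2, heavy:2, when:1, after:1, arrive:1, queen:1
Hapax (freq=1): after, arrive, queen, when

4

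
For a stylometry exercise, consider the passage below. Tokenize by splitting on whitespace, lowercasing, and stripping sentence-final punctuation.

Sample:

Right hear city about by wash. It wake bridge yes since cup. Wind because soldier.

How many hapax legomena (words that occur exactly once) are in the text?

Frequencies: right:1, hear:1, city:1, about:1, by:1, wash:1, it:1, wake:1, bridge:1, yes:1, since:1, cup:1, wind:1, because:1, soldier:1
Hapax (freq=1): about, because, bridge, by, city, cup, hear, it, right, since, soldier, wake, wash, wind, yes

15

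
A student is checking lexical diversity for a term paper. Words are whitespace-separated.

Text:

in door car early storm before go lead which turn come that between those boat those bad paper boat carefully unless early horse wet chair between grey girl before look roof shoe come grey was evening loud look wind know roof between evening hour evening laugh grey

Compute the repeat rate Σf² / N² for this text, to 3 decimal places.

0.036

Frequencies: between:3, grey:3, evening:3, early:2, before:2, come:2, those:2, boat:2, look:2, roof:2, in:1, door:1, car:1, storm:1, go:1, lead:1, which:1, turn:1, that:1, bad:1, … (14 more, each freq 1)
Σf² = 79; N² = 2209
Repeat rate = 79 / 2209 = 0.036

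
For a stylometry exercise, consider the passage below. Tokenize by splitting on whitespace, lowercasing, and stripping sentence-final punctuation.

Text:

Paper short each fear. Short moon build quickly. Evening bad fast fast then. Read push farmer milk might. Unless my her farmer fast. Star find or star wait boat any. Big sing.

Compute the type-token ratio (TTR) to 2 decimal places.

N = 32 tokens, V = 27 types.
TTR = V / N = 27 / 32 = 0.84

0.84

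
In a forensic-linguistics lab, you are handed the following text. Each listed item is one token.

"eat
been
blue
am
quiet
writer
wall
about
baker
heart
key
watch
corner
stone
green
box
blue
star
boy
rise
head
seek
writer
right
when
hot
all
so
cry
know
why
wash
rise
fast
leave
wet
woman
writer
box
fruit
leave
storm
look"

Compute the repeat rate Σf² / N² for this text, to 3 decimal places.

Frequencies: writer:3, blue:2, box:2, rise:2, leave:2, eat:1, been:1, am:1, quiet:1, wall:1, about:1, baker:1, heart:1, key:1, watch:1, corner:1, stone:1, green:1, star:1, boy:1, … (17 more, each freq 1)
Σf² = 57; N² = 1849
Repeat rate = 57 / 1849 = 0.031

0.031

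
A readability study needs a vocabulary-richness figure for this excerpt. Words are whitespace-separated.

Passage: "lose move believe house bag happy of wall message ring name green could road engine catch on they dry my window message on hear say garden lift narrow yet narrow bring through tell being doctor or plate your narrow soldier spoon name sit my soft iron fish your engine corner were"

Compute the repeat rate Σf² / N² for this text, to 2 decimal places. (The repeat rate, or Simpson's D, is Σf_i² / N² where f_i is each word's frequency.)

0.03

Frequencies: narrow:3, message:2, name:2, engine:2, on:2, my:2, your:2, lose:1, move:1, believe:1, house:1, bag:1, happy:1, of:1, wall:1, ring:1, green:1, could:1, road:1, catch:1, … (23 more, each freq 1)
Σf² = 69; N² = 2601
Repeat rate = 69 / 2601 = 0.03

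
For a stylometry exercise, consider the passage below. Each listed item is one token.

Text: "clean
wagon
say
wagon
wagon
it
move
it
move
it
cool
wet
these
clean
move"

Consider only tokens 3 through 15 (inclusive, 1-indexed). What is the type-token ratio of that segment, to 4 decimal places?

Segment tokens 3–15: say, wagon, wagon, it, move, it, move, it, cool, wet, these, clean, move
Segment N = 13, segment V = 8.
TTR = 8 / 13 = 0.6154

0.6154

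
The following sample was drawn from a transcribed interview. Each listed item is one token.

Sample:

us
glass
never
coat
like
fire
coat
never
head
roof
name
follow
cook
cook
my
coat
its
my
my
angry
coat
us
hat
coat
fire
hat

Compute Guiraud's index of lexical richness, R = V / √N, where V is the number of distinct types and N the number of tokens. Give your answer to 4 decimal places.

N = 26, V = 15.
√N = 5.099020
R = 15 / 5.099020 = 2.9417

2.9417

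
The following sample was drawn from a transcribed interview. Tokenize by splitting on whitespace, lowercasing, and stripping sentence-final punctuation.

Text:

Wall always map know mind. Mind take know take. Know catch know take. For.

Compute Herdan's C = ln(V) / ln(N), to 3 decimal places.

N = 14, V = 8.
ln(V) = 2.079442, ln(N) = 2.639057
C = 2.079442 / 2.639057 = 0.788

0.788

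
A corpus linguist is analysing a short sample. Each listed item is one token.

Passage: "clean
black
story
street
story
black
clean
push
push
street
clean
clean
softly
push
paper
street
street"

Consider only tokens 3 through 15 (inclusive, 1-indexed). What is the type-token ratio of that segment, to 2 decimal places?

0.54

Segment tokens 3–15: story, street, story, black, clean, push, push, street, clean, clean, softly, push, paper
Segment N = 13, segment V = 7.
TTR = 7 / 13 = 0.54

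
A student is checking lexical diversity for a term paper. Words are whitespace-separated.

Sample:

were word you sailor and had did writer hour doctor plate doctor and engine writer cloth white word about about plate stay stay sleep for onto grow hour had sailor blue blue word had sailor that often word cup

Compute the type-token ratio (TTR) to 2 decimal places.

N = 39 tokens, V = 24 types.
TTR = V / N = 24 / 39 = 0.62

0.62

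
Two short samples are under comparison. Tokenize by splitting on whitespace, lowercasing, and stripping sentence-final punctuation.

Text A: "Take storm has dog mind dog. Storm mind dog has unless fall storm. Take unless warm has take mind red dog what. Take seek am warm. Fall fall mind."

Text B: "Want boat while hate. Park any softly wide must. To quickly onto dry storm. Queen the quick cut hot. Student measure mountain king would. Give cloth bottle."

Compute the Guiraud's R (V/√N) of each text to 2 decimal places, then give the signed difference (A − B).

-2.97

A: V=12, N=29, R=2.23
B: V=27, N=27, R=5.20
Difference = 2.23 − 5.20 = -2.97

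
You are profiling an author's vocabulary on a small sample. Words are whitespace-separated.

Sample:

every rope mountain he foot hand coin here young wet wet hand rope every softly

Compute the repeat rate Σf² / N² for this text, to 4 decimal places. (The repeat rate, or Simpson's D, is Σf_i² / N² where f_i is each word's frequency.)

Frequencies: every:2, rope:2, hand:2, wet:2, mountain:1, he:1, foot:1, coin:1, here:1, young:1, softly:1
Σf² = 23; N² = 225
Repeat rate = 23 / 225 = 0.1022

0.1022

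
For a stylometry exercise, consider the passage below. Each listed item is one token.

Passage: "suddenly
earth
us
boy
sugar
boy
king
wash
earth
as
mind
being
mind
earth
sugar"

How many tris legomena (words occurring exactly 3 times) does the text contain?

Frequencies: earth:3, boy:2, sugar:2, mind:2, suddenly:1, us:1, king:1, wash:1, as:1, being:1
Words with frequency 3: earth

1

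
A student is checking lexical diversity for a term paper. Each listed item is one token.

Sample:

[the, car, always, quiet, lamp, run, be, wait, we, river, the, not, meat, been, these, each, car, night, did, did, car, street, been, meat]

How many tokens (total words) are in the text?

24

Tokens: the, car, always, quiet, lamp, run, be, wait, we, river, the, not, meat, been, these, each, car, night, did, did, car, street, been, meat
N = 24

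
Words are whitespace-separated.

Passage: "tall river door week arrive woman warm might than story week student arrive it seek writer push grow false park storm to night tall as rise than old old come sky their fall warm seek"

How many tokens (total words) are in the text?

Tokens: tall, river, door, week, arrive, woman, warm, might, than, story, week, student, arrive, it, seek, writer, push, grow, false, park, storm, to, night, tall, as, rise, than, old, old, come, sky, their, fall, warm, seek
N = 35

35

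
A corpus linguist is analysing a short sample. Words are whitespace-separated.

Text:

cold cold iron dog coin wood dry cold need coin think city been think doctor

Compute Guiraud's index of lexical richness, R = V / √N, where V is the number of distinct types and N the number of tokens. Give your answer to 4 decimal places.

N = 15, V = 11.
√N = 3.872983
R = 11 / 3.872983 = 2.8402

2.8402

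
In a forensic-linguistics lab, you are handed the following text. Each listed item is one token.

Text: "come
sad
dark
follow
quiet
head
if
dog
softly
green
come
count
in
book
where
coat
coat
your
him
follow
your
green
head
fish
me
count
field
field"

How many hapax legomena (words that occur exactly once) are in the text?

12

Frequencies: come:2, follow:2, head:2, green:2, count:2, coat:2, your:2, field:2, sad:1, dark:1, quiet:1, if:1, dog:1, softly:1, in:1, book:1, where:1, him:1, fish:1, me:1
Hapax (freq=1): book, dark, dog, fish, him, if, in, me, quiet, sad, softly, where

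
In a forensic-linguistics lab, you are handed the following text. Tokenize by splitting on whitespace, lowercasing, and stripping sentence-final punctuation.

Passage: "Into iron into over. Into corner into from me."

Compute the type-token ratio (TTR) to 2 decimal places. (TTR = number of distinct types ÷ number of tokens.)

N = 9 tokens, V = 6 types.
TTR = V / N = 6 / 9 = 0.67

0.67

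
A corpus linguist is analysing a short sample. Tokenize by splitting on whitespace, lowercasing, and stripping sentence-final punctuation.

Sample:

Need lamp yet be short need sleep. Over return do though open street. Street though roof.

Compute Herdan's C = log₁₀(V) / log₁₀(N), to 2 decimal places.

0.93

N = 16, V = 13.
log₁₀(V) = 1.113943, log₁₀(N) = 1.204120
C = 1.113943 / 1.204120 = 0.93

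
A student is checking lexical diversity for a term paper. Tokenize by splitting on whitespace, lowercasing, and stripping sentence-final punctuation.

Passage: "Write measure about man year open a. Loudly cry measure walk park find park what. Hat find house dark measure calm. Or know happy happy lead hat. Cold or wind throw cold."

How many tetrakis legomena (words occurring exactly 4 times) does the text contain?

Frequencies: measure:3, park:2, find:2, hat:2, or:2, happy:2, cold:2, write:1, about:1, man:1, year:1, open:1, a:1, loudly:1, cry:1, walk:1, what:1, house:1, dark:1, calm:1, … (4 more, each freq 1)
Words with frequency 4: (none)

0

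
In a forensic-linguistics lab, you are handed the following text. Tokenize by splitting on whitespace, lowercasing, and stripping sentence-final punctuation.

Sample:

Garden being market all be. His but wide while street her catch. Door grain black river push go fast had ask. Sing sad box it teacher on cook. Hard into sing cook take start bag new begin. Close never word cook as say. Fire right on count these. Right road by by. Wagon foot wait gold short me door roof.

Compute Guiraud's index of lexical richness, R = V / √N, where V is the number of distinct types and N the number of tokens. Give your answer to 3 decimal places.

6.842

N = 60, V = 53.
√N = 7.745967
R = 53 / 7.745967 = 6.842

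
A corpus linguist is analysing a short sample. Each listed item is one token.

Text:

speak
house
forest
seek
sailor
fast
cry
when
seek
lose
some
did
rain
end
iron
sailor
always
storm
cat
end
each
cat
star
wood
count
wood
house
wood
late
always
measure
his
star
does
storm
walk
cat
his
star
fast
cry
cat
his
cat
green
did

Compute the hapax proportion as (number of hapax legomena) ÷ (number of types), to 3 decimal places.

0.519

Frequencies: cat:5, star:3, wood:3, his:3, house:2, seek:2, sailor:2, fast:2, cry:2, did:2, end:2, always:2, storm:2, speak:1, forest:1, when:1, lose:1, some:1, rain:1, iron:1, … (7 more, each freq 1)
Hapax count = 14; type count = 27.
Ratio = 14 / 27 = 0.519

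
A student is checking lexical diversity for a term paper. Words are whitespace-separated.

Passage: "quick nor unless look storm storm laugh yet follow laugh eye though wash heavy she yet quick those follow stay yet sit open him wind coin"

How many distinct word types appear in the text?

Distinct types: {coin, eye, follow, heavy, him, laugh, look, nor, open, quick, she, sit, stay, storm, those, though, unless, wash, wind, yet}
V = 20

20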